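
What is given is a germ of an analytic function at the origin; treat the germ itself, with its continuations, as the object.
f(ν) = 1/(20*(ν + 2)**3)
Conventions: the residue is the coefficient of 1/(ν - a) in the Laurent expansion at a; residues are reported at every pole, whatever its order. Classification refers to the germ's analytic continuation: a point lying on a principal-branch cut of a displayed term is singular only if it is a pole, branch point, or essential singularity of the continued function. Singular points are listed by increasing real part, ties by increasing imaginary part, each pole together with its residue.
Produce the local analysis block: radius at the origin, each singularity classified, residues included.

Denominator factor (ν + 2)^3: pole of order 3 at -2, modulus 2.
The radius of convergence is the smallest modulus among the singular points: 2.
At the order-3 pole -2 set g(ν) = (ν - (-2))^3*f(ν) = 1/20.
Order-3 pole: residue = g''(a)/2; g''(-2) = 0, so the residue is 0.

Radius of convergence at 0: 2.
At -2: a pole of order 3; residue 0.


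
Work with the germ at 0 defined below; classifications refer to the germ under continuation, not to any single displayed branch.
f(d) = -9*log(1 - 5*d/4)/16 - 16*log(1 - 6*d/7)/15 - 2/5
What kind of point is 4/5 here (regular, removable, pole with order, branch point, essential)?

The term (-9/16)*log(1 - d/(4/5)) has argument 1 - 4/5/(4/5) = 0 at 4/5: a logarithmic (infinitely-sheeted) branch point; the remaining terms are analytic or single-valued there.

The point is a logarithmic branch point.


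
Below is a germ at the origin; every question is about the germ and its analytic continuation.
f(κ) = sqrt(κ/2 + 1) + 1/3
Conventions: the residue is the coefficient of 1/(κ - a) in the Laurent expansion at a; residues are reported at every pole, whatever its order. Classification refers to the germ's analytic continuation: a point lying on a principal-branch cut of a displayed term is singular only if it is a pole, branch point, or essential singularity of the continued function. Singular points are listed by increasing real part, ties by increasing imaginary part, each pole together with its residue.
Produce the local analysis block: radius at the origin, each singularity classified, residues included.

Branch term (1)*sqrt(1 - κ/(-2)): its argument vanishes at κ = -2, a square-root branch point, modulus 2.
The radius of convergence is the smallest modulus among the singular points: 2.

Radius of convergence at 0: 2.
At -2: an algebraic (square-root) branch point.


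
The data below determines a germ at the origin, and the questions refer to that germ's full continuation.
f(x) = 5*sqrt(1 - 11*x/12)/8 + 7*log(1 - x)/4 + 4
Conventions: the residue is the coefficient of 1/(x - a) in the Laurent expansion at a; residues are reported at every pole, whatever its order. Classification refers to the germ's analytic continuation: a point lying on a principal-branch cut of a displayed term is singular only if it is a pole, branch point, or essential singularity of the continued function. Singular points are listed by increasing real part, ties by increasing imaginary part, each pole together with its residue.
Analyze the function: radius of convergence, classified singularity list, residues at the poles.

Branch term (5/8)*sqrt(1 - x/(12/11)): its argument vanishes at x = 12/11, a square-root branch point, modulus 12/11.
Branch term (7/4)*log(1 - x/(1)): its argument vanishes at x = 1, a logarithmic branch point, modulus 1.
The radius of convergence is the smallest modulus among the singular points: 1.
List the singular points by increasing real part (a conjugate pair: the negative imaginary part first).

Radius of convergence at 0: 1.
At 1: a logarithmic branch point.
At 12/11: an algebraic (square-root) branch point.


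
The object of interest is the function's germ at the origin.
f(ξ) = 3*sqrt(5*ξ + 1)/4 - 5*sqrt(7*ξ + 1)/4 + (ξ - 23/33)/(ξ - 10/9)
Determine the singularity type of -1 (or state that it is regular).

Denominator factors: ξ - 10/9 = -19/9 at ξ = -1 — none vanishes.
Branch term sqrt(1 - ξ/(-1/5)): argument at -1 is -4, nonzero, so -1 is not its branch point (a point on a principal cut is still regular for the continued germ).
Branch term sqrt(1 - ξ/(-1/7)): argument at -1 is -6, nonzero, so -1 is not its branch point (a point on a principal cut is still regular for the continued germ).
So the germ continues analytically to -1.

The point is a regular point.


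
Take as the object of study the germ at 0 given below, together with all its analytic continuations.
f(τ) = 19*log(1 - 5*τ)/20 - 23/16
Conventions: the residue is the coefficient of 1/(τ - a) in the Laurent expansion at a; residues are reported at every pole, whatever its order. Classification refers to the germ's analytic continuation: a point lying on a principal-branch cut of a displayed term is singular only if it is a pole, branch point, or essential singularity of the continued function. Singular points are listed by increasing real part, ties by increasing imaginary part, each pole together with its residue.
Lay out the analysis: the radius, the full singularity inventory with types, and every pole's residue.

Branch term (19/20)*log(1 - τ/(1/5)): its argument vanishes at τ = 1/5, a logarithmic branch point, modulus 1/5.
The radius of convergence is the smallest modulus among the singular points: 1/5.

Radius of convergence at 0: 1/5.
At 1/5: a logarithmic branch point.


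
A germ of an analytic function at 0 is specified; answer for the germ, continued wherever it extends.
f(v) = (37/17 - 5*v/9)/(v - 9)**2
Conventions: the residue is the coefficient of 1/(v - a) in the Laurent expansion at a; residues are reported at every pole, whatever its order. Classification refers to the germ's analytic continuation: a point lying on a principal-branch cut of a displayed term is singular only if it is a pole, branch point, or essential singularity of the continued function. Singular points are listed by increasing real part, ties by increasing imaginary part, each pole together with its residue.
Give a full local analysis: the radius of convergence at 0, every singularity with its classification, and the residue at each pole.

Radius of convergence at 0: 9.
At 9: a pole of order 2; residue -5/9.

Denominator factor (v - 9)^2: pole of order 2 at 9, modulus 9.
The radius of convergence is the smallest modulus among the singular points: 9.
At the order-2 pole 9 set g(v) = (v - (9))^2*f(v) = 37/17 - 5*v/9.
Order-2 pole: residue = g'(a); g'(9) = -5/9, so the residue is -5/9.


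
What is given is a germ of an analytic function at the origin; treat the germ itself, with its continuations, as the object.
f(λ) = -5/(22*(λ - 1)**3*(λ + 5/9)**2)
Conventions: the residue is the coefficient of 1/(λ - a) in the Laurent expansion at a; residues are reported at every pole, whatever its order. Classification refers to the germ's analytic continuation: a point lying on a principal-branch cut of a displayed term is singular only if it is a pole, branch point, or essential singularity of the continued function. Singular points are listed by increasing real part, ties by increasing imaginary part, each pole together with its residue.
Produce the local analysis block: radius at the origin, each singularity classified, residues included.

Radius of convergence at 0: 5/9.
At -5/9: a pole of order 2; residue 98415/845152.
At 1: a pole of order 3; residue -98415/845152.

Denominator factor (λ - 1)^3: pole of order 3 at 1, modulus 1.
Denominator factor (λ + 5/9)^2: pole of order 2 at -5/9, modulus 5/9.
The radius of convergence is the smallest modulus among the singular points: 5/9.
At the order-2 pole -5/9 set g(λ) = (λ - (-5/9))^2*f(λ) = -5/(22*(λ - 1)**3).
Order-2 pole: residue = g'(a); g'(-5/9) = 98415/845152, so the residue is 98415/845152.
At the order-3 pole 1 set g(λ) = (λ - (1))^3*f(λ) = -5/(22*(λ + 5/9)**2).
Order-3 pole: residue = g''(a)/2; g''(1) = -98415/422576, so the residue is -98415/845152.
List the singular points by increasing real part (a conjugate pair: the negative imaginary part first).


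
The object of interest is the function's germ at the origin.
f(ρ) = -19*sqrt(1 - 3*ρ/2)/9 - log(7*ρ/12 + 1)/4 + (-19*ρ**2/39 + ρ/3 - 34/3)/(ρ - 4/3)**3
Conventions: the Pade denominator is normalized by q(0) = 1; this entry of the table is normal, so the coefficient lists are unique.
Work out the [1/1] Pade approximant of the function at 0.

The Pade approximant has numerator coefficients [769/288, 1739473565/207971712]; denominator coefficients [1, -249532/180531].

Taylor coefficients needed (expand at 0): a_0 = 769/288, a_1 = 1543/128, a_2 = 62383/3744.
Write the denominator as Q(ρ) = 1 + q1*ρ. Requiring Q*f - P = O(ρ^3) with deg P <= 1 kills the coefficients of ρ^2..ρ^2 in Q*f:
  ρ^2: a_2 + q1*a_1 = 0, i.e. 62383/3744 + (1543/128)*q1 = 0.
Solving this linear system: q1 = -249532/180531.
The numerator is Q*f truncated at degree 1: P0 = a_0 = 769/288; P1 = a_1 + q1*a_0 = 1739473565/207971712.


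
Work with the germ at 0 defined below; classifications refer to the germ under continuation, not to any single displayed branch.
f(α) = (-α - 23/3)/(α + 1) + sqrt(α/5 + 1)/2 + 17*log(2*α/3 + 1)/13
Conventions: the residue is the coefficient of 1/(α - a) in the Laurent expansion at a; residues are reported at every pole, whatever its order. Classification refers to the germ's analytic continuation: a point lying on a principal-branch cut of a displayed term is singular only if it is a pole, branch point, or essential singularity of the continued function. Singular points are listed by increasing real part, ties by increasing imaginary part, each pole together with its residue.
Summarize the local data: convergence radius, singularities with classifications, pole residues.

Denominator factor (α + 1): pole of order 1 at -1, modulus 1.
Branch term (17/13)*log(1 - α/(-3/2)): its argument vanishes at α = -3/2, a logarithmic branch point, modulus 3/2.
Branch term (1/2)*sqrt(1 - α/(-5)): its argument vanishes at α = -5, a square-root branch point, modulus 5.
The radius of convergence is the smallest modulus among the singular points: 1.
The branch terms are analytic at -1 and contribute nothing to the residue; only the rational part matters.
At the order-1 pole -1 set g(α) = (α - (-1))*(rational part) = -α - 23/3.
Simple pole: residue = g(a) at a = -1, which is -20/3.
List the singular points by increasing real part (a conjugate pair: the negative imaginary part first).

Radius of convergence at 0: 1.
At -5: an algebraic (square-root) branch point.
At -3/2: a logarithmic branch point.
At -1: a pole of order 1; residue -20/3.


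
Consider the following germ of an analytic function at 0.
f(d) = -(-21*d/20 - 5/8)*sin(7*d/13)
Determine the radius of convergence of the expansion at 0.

The radius of convergence is infinite.

The factor -sin(7*d/13) is entire and contributes no finite singular point.
The polynomial part has no poles.
No finite singular points: the Taylor series at 0 converges everywhere.


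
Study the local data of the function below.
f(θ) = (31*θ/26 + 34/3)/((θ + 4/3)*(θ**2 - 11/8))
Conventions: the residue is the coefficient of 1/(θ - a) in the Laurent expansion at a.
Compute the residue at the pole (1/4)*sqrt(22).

The residue is -4560/377 + (25219/8294)*sqrt(22).

The factor θ**2 - 11/8 splits as (θ - a)(θ - a') with a = (1/4)*sqrt(22), a' = -(1/4)*sqrt(22). At the order-1 pole a set g(θ) = (θ - a)*f(θ) = [(31*θ/26 + 34/3)/(θ + 4/3)] / (θ - a').
Simple pole: residue = g(a) at a = (1/4)*sqrt(22), which is -4560/377 + (25219/8294)*sqrt(22).


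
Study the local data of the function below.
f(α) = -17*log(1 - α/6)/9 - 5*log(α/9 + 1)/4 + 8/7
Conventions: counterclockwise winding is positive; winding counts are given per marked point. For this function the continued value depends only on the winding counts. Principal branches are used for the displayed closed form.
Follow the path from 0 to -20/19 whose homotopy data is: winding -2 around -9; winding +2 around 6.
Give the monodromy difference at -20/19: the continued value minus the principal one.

Continued minus principal equals -(23/9)*pi*i.

The rational part is single-valued and drops out of the difference; each branch term changes only by its own monodromy.
(-5/4)*log(1 - α/(-9)): each positive loop around -9 adds 2*pi*i to the log, so winding -2 contributes (-5/4)*(-2)*2*pi*i = (5)*pi*i.
(-17/9)*log(1 - α/(6)): each positive loop around 6 adds 2*pi*i to the log, so winding +2 contributes (-17/9)*(2)*2*pi*i = -(68/9)*pi*i.
Summing the contributions at α = -20/19 gives -(23/9)*pi*i.


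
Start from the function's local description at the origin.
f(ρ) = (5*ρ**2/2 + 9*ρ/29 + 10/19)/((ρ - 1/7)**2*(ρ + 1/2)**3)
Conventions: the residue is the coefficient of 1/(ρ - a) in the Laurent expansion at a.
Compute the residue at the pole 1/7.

The residue is -8511496/1205037.

At the order-2 pole 1/7 set g(ρ) = (ρ - (1/7))^2*f(ρ) = (5*ρ**2/2 + 9*ρ/29 + 10/19)/(ρ + 1/2)**3.
Order-2 pole: residue = g'(a); g'(1/7) = -8511496/1205037, so the residue is -8511496/1205037.


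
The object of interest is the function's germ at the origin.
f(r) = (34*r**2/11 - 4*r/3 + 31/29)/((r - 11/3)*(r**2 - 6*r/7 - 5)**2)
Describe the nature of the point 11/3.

The point is a pole of order 1.

The denominator factor r - 11/3 vanishes at 11/3 and appears to the power 1; the numerator there equals 3283/87, nonzero, and no other factor vanishes.
Hence a pole whose order is the multiplicity, 1.


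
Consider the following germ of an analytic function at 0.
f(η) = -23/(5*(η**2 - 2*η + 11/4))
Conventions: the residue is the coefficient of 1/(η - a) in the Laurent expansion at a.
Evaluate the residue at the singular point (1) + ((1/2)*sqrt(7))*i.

The factor η**2 - 2*η + 11/4 splits as (η - a)(η - a') with a = (1) + ((1/2)*sqrt(7))*i, a' = (1) - ((1/2)*sqrt(7))*i. At the order-1 pole a set g(η) = (η - a)*f(η) = [-23/5] / (η - a').
Simple pole: residue = g(a) at a = (1) + ((1/2)*sqrt(7))*i, which is ((23/35)*sqrt(7))*i.

The residue is ((23/35)*sqrt(7))*i.


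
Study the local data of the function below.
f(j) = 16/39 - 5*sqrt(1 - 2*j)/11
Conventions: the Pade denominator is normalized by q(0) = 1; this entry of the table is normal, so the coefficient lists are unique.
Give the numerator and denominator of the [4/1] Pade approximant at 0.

The Pade approximant has numerator coefficients [-19/429, 1108/2145, -9/22, -1/11, -3/88]; denominator coefficients [1, -7/5].

Taylor coefficients needed (expand at 0): a_0 = -19/429, a_1 = 5/11, a_2 = 5/22, a_3 = 5/22, a_4 = 25/88, a_5 = 35/88.
Write the denominator as Q(j) = 1 + q1*j. Requiring Q*f - P = O(j^6) with deg P <= 4 kills the coefficients of j^5..j^5 in Q*f:
  j^5: a_5 + q1*a_4 = 0, i.e. 35/88 + (25/88)*q1 = 0.
Solving this linear system: q1 = -7/5.
The numerator is Q*f truncated at degree 4: P0 = a_0 = -19/429; P1 = a_1 + q1*a_0 = 1108/2145; P2 = a_2 + q1*a_1 = -9/22; P3 = a_3 + q1*a_2 = -1/11; P4 = a_4 + q1*a_3 = -3/88.


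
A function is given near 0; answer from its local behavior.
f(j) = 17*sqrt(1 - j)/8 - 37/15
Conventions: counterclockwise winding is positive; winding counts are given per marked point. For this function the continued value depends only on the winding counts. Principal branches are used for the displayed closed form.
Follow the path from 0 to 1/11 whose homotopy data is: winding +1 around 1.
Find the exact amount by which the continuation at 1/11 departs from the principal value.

The rational part is single-valued and drops out of the difference; each branch term changes only by its own monodromy.
(17/8)*sqrt(1 - j/(1)): winding +1 is odd, the square root flips sign, contributing -2*(17/8)*sqrt(1 - (1/11)/(1)) = -2*(17/8)*sqrt(10/11) = -(17/44)*sqrt(110).
Summing the contributions at j = 1/11 gives -(17/44)*sqrt(110).

Continued minus principal equals -(17/44)*sqrt(110).


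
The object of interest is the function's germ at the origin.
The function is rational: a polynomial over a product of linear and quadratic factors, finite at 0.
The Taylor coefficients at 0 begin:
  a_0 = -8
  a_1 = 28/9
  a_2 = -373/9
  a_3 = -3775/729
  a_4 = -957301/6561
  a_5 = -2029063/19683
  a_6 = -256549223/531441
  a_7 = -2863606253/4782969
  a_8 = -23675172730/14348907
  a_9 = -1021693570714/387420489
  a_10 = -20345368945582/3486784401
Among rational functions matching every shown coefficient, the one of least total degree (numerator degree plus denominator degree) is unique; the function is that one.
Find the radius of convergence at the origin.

No rational of total degree below 9 reproduces all 11 coefficients; solving the [2/7] Pade equations on them gives f(z) = (-z**2 - 4*z/3 - 8)/((z + 1)**3*(z**2 + 11*z/9 - 1)**2), whose expansion matches every shown term.
Denominator factor (z + 1)^3: pole of order 3 at -1, modulus 1.
Denominator factor (z**2 + 11*z/9 - 1)^2: discriminant 445/81, real irrational roots -11/18 + (1/18)*sqrt(445) and -11/18 - (1/18)*sqrt(445); poles of order 2, moduli -11/18 + (1/18)*sqrt(445) and 11/18 + (1/18)*sqrt(445).
The radius of convergence is the smallest modulus among the singular points: -11/18 + (1/18)*sqrt(445).

The radius of convergence is -11/18 + (1/18)*sqrt(445).


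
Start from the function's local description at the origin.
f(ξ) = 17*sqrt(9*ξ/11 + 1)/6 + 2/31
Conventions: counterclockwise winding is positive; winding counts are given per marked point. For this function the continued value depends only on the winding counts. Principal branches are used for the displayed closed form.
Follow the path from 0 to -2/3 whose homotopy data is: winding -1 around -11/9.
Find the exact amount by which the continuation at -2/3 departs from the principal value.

Continued minus principal equals -(17/33)*sqrt(55).

The rational part is single-valued and drops out of the difference; each branch term changes only by its own monodromy.
(17/6)*sqrt(1 - ξ/(-11/9)): winding -1 is odd, the square root flips sign, contributing -2*(17/6)*sqrt(1 - (-2/3)/(-11/9)) = -2*(17/6)*sqrt(5/11) = -(17/33)*sqrt(55).
Summing the contributions at ξ = -2/3 gives -(17/33)*sqrt(55).


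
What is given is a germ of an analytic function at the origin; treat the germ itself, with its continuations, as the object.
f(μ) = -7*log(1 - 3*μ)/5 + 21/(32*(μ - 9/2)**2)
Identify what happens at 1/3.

The point is a logarithmic branch point.

The term (-7/5)*log(1 - μ/(1/3)) has argument 1 - 1/3/(1/3) = 0 at 1/3: a logarithmic (infinitely-sheeted) branch point; the remaining terms are analytic or single-valued there.


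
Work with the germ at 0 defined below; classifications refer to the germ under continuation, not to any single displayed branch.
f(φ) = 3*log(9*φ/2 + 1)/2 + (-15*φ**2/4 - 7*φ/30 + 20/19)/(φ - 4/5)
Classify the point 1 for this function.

Denominator factors: φ - 4/5 = 1/5 at φ = 1 — none vanishes.
Branch term log(1 - φ/(-2/9)): argument at 1 is 11/2, nonzero, so 1 is not its branch point (a point on a principal cut is still regular for the continued germ).
So the germ continues analytically to 1.

The point is a regular point.


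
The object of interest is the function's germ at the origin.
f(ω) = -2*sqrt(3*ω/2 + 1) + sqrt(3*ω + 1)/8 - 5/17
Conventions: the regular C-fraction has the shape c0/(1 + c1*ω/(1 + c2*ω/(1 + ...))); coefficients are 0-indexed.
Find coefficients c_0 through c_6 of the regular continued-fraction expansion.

The regular C-fraction coefficients are [-295/136, -357/590, 7653/8260, 4425/71428, -32739/25510, 329079/62360, -240645/268148].

Taylor coefficients (expand at 0): a_0 = -295/136, a_1 = -21/16, a_2 = 27/64, a_3 = -27/128, a_4 = 0, a_5 = 1701/4096, a_6 = -45927/32768.
c0 = a_0 = -295/136. Peel one level at a time: if S = 1 + c*ω/S' with S'(0) = 1, then c is the ω-coefficient of S and S' = c*ω/(S - 1).
S_1 = c0/f = 1 + (-357/590)*ω + (390303/696200)*ω^2 + ...; c1 = -357/590.
S_2 = c1*ω/(S_1 - 1) = 1 + (7653/8260)*ω + (-45/784)*ω^2 + ...; c2 = 7653/8260.
S_3 = c2*ω/(S_2 - 1) = 1 + (4425/71428)*ω + (4139145/52060808)*ω^2 + ...; c3 = 4425/71428.
S_4 = c3*ω/(S_3 - 1) = 1 + (-32739/25510)*ω + (2709/400)*ω^2 + ...; c4 = -32739/25510.
S_5 = c4*ω/(S_4 - 1) = 1 + (329079/62360)*ω + (368331237/77775392)*ω^2 + ...; c5 = 329079/62360.
S_6 = c5*ω/(S_5 - 1) = 1 + (-240645/268148)*ω + ...; c6 = -240645/268148.


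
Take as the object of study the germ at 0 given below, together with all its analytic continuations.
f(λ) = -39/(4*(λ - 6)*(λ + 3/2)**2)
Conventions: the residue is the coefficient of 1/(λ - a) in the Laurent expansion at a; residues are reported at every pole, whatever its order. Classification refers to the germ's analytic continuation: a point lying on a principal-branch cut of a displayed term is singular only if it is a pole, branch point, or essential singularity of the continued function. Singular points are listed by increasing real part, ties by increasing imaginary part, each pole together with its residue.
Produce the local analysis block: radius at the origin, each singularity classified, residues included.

Denominator factor (λ + 3/2)^2: pole of order 2 at -3/2, modulus 3/2.
Denominator factor (λ - 6): pole of order 1 at 6, modulus 6.
The radius of convergence is the smallest modulus among the singular points: 3/2.
At the order-2 pole -3/2 set g(λ) = (λ - (-3/2))^2*f(λ) = -39/(4*(λ - 6)).
Order-2 pole: residue = g'(a); g'(-3/2) = 13/75, so the residue is 13/75.
At the order-1 pole 6 set g(λ) = (λ - (6))*f(λ) = -39/(4*(λ + 3/2)**2).
Simple pole: residue = g(a) at a = 6, which is -13/75.
List the singular points by increasing real part (a conjugate pair: the negative imaginary part first).

Radius of convergence at 0: 3/2.
At -3/2: a pole of order 2; residue 13/75.
At 6: a pole of order 1; residue -13/75.


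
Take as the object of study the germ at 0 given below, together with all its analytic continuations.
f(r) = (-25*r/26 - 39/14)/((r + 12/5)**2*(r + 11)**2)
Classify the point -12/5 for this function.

The point is a pole of order 2.

The denominator factor r + 12/5 vanishes at -12/5 and appears to the power 2; the numerator there equals -87/182, nonzero, and no other factor vanishes.
Hence a pole whose order is the multiplicity, 2.


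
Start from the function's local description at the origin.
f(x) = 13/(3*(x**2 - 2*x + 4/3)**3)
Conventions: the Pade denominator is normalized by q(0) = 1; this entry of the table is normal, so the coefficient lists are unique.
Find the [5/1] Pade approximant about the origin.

The Pade approximant has numerator coefficients [117/64, 105/16, 837/64, 9369/512, 19197/1024, 12717/1024]; denominator coefficients [1, -71/78].

Taylor coefficients needed (expand at 0): a_0 = 117/64, a_1 = 1053/128, a_2 = 5265/256, a_3 = 9477/256, a_4 = 53703/1024, a_5 = 123201/2048, a_6 = 224289/4096.
Write the denominator as Q(x) = 1 + q1*x. Requiring Q*f - P = O(x^7) with deg P <= 5 kills the coefficients of x^6..x^6 in Q*f:
  x^6: a_6 + q1*a_5 = 0, i.e. 224289/4096 + (123201/2048)*q1 = 0.
Solving this linear system: q1 = -71/78.
The numerator is Q*f truncated at degree 5: P0 = a_0 = 117/64; P1 = a_1 + q1*a_0 = 105/16; P2 = a_2 + q1*a_1 = 837/64; P3 = a_3 + q1*a_2 = 9369/512; P4 = a_4 + q1*a_3 = 19197/1024; P5 = a_5 + q1*a_4 = 12717/1024.


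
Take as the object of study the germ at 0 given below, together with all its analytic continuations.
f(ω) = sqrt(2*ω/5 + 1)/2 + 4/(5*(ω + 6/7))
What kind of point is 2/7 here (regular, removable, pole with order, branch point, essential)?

Denominator factors: ω + 6/7 = 8/7 at ω = 2/7 — none vanishes.
Branch term sqrt(1 - ω/(-5/2)): argument at 2/7 is 39/35, nonzero, so 2/7 is not its branch point (a point on a principal cut is still regular for the continued germ).
So the germ continues analytically to 2/7.

The point is a regular point.


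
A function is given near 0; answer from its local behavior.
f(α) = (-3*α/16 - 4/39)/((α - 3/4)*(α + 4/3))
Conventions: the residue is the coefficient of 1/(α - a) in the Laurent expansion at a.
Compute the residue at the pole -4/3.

At the order-1 pole -4/3 set g(α) = (α - (-4/3))*f(α) = (-3*α/16 - 4/39)/(α - 3/4).
Simple pole: residue = g(a) at a = -4/3, which is -23/325.

The residue is -23/325.


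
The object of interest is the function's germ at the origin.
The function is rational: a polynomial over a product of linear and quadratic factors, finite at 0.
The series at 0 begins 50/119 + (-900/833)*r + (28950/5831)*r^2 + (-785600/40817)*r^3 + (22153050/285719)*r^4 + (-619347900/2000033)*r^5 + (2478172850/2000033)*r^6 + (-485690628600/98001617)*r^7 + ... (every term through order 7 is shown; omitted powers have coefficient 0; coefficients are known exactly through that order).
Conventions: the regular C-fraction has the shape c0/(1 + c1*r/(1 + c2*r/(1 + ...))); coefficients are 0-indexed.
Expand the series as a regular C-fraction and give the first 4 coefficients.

Taylor coefficients (read off): a_0 = 50/119, a_1 = -900/833, a_2 = 28950/5831, a_3 = -785600/40817.
c0 = a_0 = 50/119. Peel one level at a time: if S = 1 + c*r/S' with S'(0) = 1, then c is the r-coefficient of S and S' = c*r/(S - 1).
S_1 = c0/f = 1 + (18/7)*r + (-255/49)*r^2 + ...; c1 = 18/7.
S_2 = c1*r/(S_1 - 1) = 1 + (85/42)*r + (5825/1764)*r^2 + ...; c2 = 85/42.
S_3 = c2*r/(S_2 - 1) = 1 + (-1165/714)*r + ...; c3 = -1165/714.

The regular C-fraction coefficients are [50/119, 18/7, 85/42, -1165/714].


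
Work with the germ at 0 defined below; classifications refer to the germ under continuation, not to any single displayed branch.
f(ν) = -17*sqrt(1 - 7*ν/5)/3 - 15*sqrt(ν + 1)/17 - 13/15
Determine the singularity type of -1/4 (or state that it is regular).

There is no denominator, hence no pole anywhere.
Branch term sqrt(1 - ν/(-1)): argument at -1/4 is 3/4, nonzero, so -1/4 is not its branch point (a point on a principal cut is still regular for the continued germ).
Branch term sqrt(1 - ν/(5/7)): argument at -1/4 is 27/20, nonzero, so -1/4 is not its branch point (a point on a principal cut is still regular for the continued germ).
So the germ continues analytically to -1/4.

The point is a regular point.


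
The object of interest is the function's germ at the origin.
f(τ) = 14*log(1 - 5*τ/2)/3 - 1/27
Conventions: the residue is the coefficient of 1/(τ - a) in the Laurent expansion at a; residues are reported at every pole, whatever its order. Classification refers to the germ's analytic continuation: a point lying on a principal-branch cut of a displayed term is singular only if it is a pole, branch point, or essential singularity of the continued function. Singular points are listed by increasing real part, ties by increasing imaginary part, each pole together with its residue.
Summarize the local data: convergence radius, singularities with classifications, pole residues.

Branch term (14/3)*log(1 - τ/(2/5)): its argument vanishes at τ = 2/5, a logarithmic branch point, modulus 2/5.
The radius of convergence is the smallest modulus among the singular points: 2/5.

Radius of convergence at 0: 2/5.
At 2/5: a logarithmic branch point.


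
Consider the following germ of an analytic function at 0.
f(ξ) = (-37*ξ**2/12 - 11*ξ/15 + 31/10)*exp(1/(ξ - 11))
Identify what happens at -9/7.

The point is a regular point.

There is no denominator, hence no pole anywhere.
The essential point of exp(1/(ξ - (11))) is 11, not -9/7.
So the germ continues analytically to -9/7.


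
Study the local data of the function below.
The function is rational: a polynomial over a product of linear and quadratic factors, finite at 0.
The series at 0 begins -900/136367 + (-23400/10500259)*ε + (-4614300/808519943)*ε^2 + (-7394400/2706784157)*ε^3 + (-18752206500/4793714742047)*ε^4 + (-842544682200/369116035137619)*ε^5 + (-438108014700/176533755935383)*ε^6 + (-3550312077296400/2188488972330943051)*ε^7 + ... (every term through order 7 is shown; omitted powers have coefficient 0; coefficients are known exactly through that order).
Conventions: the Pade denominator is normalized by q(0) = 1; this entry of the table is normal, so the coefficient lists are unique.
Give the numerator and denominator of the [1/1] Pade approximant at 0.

Taylor coefficients needed (read off): a_0 = -900/136367, a_1 = -23400/10500259, a_2 = -4614300/808519943.
Write the denominator as Q(ε) = 1 + q1*ε. Requiring Q*f - P = O(ε^3) with deg P <= 1 kills the coefficients of ε^2..ε^2 in Q*f:
  ε^2: a_2 + q1*a_1 = 0, i.e. -4614300/808519943 + (-23400/10500259)*q1 = 0.
Solving this linear system: q1 = -5127/2002.
The numerator is Q*f truncated at degree 1: P0 = a_0 = -900/136367; P1 = a_1 + q1*a_0 = 2002950/136503367.

The Pade approximant has numerator coefficients [-900/136367, 2002950/136503367]; denominator coefficients [1, -5127/2002].


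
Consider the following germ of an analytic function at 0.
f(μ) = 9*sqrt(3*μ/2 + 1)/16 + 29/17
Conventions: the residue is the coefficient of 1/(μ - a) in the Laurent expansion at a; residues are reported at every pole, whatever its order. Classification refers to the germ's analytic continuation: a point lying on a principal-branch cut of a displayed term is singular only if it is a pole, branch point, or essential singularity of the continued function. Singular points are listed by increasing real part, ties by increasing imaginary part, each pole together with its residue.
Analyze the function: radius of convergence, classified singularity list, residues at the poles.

Branch term (9/16)*sqrt(1 - μ/(-2/3)): its argument vanishes at μ = -2/3, a square-root branch point, modulus 2/3.
The radius of convergence is the smallest modulus among the singular points: 2/3.

Radius of convergence at 0: 2/3.
At -2/3: an algebraic (square-root) branch point.


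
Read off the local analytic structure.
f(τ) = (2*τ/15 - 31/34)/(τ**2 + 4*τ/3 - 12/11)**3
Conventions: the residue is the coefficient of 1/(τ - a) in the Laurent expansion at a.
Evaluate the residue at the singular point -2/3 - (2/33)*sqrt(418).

The residue is (15005331/4776058880)*sqrt(418).

The factor τ**2 + 4*τ/3 - 12/11 splits as (τ - a)(τ - a') with a = -2/3 - (2/33)*sqrt(418), a' = -2/3 + (2/33)*sqrt(418). At the order-3 pole a set g(τ) = (τ - a)^3*f(τ) = [2*τ/15 - 31/34] / (τ - a')^3.
Order-3 pole: residue = g''(a)/2; g''(-2/3 - (2/33)*sqrt(418)) = (15005331/2388029440)*sqrt(418), so the residue is (15005331/4776058880)*sqrt(418).


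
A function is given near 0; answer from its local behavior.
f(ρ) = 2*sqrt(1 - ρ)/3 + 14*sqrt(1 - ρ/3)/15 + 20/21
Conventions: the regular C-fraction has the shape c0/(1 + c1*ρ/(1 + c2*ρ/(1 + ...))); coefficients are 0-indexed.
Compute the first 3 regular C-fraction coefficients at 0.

Taylor coefficients (expand at 0): a_0 = 268/105, a_1 = -22/45, a_2 = -13/135.
c0 = a_0 = 268/105. Peel one level at a time: if S = 1 + c*ρ/S' with S'(0) = 1, then c is the ρ-coefficient of S and S' = c*ρ/(S - 1).
S_1 = c0/f = 1 + (77/402)*ρ + (6013/80802)*ρ^2 + ...; c1 = 77/402.
S_2 = c1*ρ/(S_1 - 1) = 1 + (-859/2211)*ρ + ...; c2 = -859/2211.

The regular C-fraction coefficients are [268/105, 77/402, -859/2211].


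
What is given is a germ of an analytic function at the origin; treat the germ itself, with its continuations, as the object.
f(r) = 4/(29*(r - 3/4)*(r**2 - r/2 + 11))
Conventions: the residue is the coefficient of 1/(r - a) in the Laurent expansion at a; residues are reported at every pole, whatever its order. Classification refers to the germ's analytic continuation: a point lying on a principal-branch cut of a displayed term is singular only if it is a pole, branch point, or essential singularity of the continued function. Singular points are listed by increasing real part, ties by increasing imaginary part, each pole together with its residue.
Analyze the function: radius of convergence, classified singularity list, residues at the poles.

Radius of convergence at 0: 3/4.
At (1/4) - ((5/4)*sqrt(7))*i: a pole of order 1; residue (-32/5191) - ((64/181685)*sqrt(7))*i.
At (1/4) + ((5/4)*sqrt(7))*i: a pole of order 1; residue (-32/5191) + ((64/181685)*sqrt(7))*i.
At 3/4: a pole of order 1; residue 64/5191.

Denominator factor (r**2 - r/2 + 11): discriminant -175/4, complex-conjugate roots (1/4) + ((5/4)*sqrt(7))*i and (1/4) - ((5/4)*sqrt(7))*i; poles of order 1, moduli sqrt(11) and sqrt(11).
Denominator factor (r - 3/4): pole of order 1 at 3/4, modulus 3/4.
The radius of convergence is the smallest modulus among the singular points: 3/4.
The factor r**2 - r/2 + 11 splits as (r - a)(r - a') with a = (1/4) - ((5/4)*sqrt(7))*i, a' = (1/4) + ((5/4)*sqrt(7))*i. At the order-1 pole a set g(r) = (r - a)*f(r) = [4/(29*(r - 3/4))] / (r - a').
Simple pole: residue = g(a) at a = (1/4) - ((5/4)*sqrt(7))*i, which is (-32/5191) - ((64/181685)*sqrt(7))*i.
The factor r**2 - r/2 + 11 splits as (r - a)(r - a') with a = (1/4) + ((5/4)*sqrt(7))*i, a' = (1/4) - ((5/4)*sqrt(7))*i. At the order-1 pole a set g(r) = (r - a)*f(r) = [4/(29*(r - 3/4))] / (r - a').
Simple pole: residue = g(a) at a = (1/4) + ((5/4)*sqrt(7))*i, which is (-32/5191) + ((64/181685)*sqrt(7))*i.
At the order-1 pole 3/4 set g(r) = (r - (3/4))*f(r) = 4/(29*(r**2 - r/2 + 11)).
Simple pole: residue = g(a) at a = 3/4, which is 64/5191.
List the singular points by increasing real part (a conjugate pair: the negative imaginary part first).


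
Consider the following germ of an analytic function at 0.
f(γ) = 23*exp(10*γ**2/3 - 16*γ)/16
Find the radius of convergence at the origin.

The factor exp(10*γ**2/3 - 16*γ) is entire and contributes no finite singular point.
The polynomial part has no poles.
No finite singular points: the Taylor series at 0 converges everywhere.

The radius of convergence is infinite.


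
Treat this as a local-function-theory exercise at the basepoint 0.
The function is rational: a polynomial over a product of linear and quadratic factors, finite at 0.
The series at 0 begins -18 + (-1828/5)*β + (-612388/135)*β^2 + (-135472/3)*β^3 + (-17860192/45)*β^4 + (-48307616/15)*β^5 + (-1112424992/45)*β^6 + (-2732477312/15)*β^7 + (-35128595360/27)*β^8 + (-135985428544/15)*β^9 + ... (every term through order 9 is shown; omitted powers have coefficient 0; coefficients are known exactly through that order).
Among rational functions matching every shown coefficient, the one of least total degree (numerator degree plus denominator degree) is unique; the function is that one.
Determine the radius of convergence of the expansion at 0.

No rational of total degree below 8 reproduces all 10 coefficients; solving the [2/6] Pade equations on them gives f(β) = (-25*β**2/27 - 26*β/5 - 9/4)/(β**2 - 3*β + 1/2)**3, whose expansion matches every shown term.
Denominator factor (β**2 - 3*β + 1/2)^3: discriminant 7, real irrational roots 3/2 + (1/2)*sqrt(7) and 3/2 - (1/2)*sqrt(7); poles of order 3, moduli 3/2 + (1/2)*sqrt(7) and 3/2 - (1/2)*sqrt(7).
The radius of convergence is the smallest modulus among the singular points: 3/2 - (1/2)*sqrt(7).

The radius of convergence is 3/2 - (1/2)*sqrt(7).


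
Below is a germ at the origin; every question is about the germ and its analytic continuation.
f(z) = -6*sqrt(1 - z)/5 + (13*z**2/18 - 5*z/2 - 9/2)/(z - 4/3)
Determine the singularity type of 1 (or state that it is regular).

The point is an algebraic (square-root) branch point.

The term (-6/5)*sqrt(1 - z/(1)) has argument 1 - 1/(1) = 0 at 1: a square-root (algebraic, two-sheeted) branch point; the remaining terms are analytic or single-valued there.


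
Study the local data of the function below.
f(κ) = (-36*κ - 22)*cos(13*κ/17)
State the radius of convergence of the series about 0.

The factor cos(13*κ/17) is entire and contributes no finite singular point.
The polynomial part has no poles.
No finite singular points: the Taylor series at 0 converges everywhere.

The radius of convergence is infinite.


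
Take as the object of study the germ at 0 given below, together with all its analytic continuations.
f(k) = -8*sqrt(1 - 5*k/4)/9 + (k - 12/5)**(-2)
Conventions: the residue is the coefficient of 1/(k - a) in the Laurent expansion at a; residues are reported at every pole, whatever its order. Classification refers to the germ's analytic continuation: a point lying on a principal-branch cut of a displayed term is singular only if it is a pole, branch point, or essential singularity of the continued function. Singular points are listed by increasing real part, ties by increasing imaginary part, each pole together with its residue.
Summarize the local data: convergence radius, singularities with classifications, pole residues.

Radius of convergence at 0: 4/5.
At 4/5: an algebraic (square-root) branch point.
At 12/5: a pole of order 2; residue 0.

Denominator factor (k - 12/5)^2: pole of order 2 at 12/5, modulus 12/5.
Branch term (-8/9)*sqrt(1 - k/(4/5)): its argument vanishes at k = 4/5, a square-root branch point, modulus 4/5.
The radius of convergence is the smallest modulus among the singular points: 4/5.
The branch term is analytic at 12/5 and contributes nothing to the residue; only the rational part matters.
At the order-2 pole 12/5 set g(k) = (k - (12/5))^2*(rational part) = 1.
Order-2 pole: residue = g'(a); g'(12/5) = 0, so the residue is 0.
List the singular points by increasing real part (a conjugate pair: the negative imaginary part first).


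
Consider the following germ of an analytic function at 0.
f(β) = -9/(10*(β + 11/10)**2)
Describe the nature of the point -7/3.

Denominator factors: β + 11/10 = -37/30 at β = -7/3 — none vanishes.
So the germ continues analytically to -7/3.

The point is a regular point.


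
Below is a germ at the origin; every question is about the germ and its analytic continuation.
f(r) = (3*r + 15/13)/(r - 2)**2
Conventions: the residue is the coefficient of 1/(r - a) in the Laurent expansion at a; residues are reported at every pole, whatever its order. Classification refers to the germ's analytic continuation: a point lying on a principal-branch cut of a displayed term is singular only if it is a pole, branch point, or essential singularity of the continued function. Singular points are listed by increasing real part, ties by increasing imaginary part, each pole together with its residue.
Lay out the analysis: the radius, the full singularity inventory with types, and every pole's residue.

Radius of convergence at 0: 2.
At 2: a pole of order 2; residue 3.

Denominator factor (r - 2)^2: pole of order 2 at 2, modulus 2.
The radius of convergence is the smallest modulus among the singular points: 2.
At the order-2 pole 2 set g(r) = (r - (2))^2*f(r) = 3*r + 15/13.
Order-2 pole: residue = g'(a); g'(2) = 3, so the residue is 3.


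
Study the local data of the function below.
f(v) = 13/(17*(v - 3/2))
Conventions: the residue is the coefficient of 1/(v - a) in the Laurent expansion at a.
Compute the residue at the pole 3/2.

At the order-1 pole 3/2 set g(v) = (v - (3/2))*f(v) = 13/17.
Simple pole: residue = g(a) at a = 3/2, which is 13/17.

The residue is 13/17.


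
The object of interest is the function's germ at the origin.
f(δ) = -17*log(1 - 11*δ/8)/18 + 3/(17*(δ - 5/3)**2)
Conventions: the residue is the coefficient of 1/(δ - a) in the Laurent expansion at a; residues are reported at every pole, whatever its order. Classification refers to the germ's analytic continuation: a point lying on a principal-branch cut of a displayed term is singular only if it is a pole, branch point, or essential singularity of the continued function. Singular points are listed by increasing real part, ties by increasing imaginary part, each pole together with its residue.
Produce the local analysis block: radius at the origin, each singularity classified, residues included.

Radius of convergence at 0: 8/11.
At 8/11: a logarithmic branch point.
At 5/3: a pole of order 2; residue 0.

Denominator factor (δ - 5/3)^2: pole of order 2 at 5/3, modulus 5/3.
Branch term (-17/18)*log(1 - δ/(8/11)): its argument vanishes at δ = 8/11, a logarithmic branch point, modulus 8/11.
The radius of convergence is the smallest modulus among the singular points: 8/11.
The branch term is analytic at 5/3 and contributes nothing to the residue; only the rational part matters.
At the order-2 pole 5/3 set g(δ) = (δ - (5/3))^2*(rational part) = 3/17.
Order-2 pole: residue = g'(a); g'(5/3) = 0, so the residue is 0.
List the singular points by increasing real part (a conjugate pair: the negative imaginary part first).
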